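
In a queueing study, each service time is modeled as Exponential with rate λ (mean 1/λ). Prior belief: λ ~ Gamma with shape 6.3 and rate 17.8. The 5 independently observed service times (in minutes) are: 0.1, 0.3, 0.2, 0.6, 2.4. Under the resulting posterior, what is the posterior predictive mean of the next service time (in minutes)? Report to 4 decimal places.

2.0777

With a Gamma(shape α, rate β) prior on the exponential rate λ, the posterior after n observations with total T = Σxᵢ is Gamma(α+n, β+T).
Sum of observations T = 3.6 minutes; n = 5.
Posterior: Gamma(6.3+5, 17.8+3.6) = Gamma(11.3, 21.4).
The predictive distribution for the next observation is Lomax; its mean is β/(α−1) = 21.4/10.3 = 2.0777.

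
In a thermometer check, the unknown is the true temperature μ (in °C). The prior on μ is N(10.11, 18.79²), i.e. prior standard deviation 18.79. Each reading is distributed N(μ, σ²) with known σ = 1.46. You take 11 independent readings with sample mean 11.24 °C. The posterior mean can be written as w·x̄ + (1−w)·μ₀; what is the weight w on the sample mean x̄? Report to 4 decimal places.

0.9995

For Normal data with known variance σ², a Normal(μ₀, σ₀²) prior on μ is conjugate. Posterior precision = 1/σ₀² + n/σ²; posterior mean is the precision-weighted average of μ₀ and x̄.
σ₀² = 18.79² = 353.0641, σ² = 1.46² = 2.1316. Prior precision 1/σ₀² = 1/353.0641; data precision n/σ² = 11/2.1316.
w = (n/σ²)/(1/σ₀² + n/σ²) = n·σ₀²/(σ² + n·σ₀²) = 11·353.0641/(2.1316 + 11·353.0641) = 3883.7051/3885.8367 = 0.9995.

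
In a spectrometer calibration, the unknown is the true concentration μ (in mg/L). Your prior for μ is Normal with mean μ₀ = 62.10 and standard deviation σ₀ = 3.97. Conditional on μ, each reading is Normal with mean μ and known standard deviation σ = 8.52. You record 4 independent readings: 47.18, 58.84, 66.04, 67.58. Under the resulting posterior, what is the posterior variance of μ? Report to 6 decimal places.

8.435127

For Normal data with known variance σ², a Normal(μ₀, σ₀²) prior on μ is conjugate. Posterior precision = 1/σ₀² + n/σ²; posterior mean is the precision-weighted average of μ₀ and x̄.
σ₀² = 3.97² = 15.7609, σ² = 8.52² = 72.5904; σ² + n·σ₀² = 72.5904 + 4·15.7609 = 135.634.
Posterior precision = 1/σ₀² + n/σ² = 1/15.7609 + 4/72.5904 = (σ² + n·σ₀²)/(σ₀²σ²) = 135.634/(15.7609·72.5904); posterior variance σₙ² = σ₀²σ²/(σ² + n·σ₀²) = 15.7609·72.5904/135.634 = 8.435127.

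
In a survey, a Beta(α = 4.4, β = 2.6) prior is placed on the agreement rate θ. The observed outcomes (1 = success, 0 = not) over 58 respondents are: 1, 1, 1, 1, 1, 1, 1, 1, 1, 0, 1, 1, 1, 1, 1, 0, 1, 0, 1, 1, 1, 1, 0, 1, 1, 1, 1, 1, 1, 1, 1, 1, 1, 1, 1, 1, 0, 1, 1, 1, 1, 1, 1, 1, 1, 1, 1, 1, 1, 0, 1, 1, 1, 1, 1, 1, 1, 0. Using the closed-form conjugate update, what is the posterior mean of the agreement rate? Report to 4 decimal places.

The Beta prior is conjugate to a Binomial/Bernoulli likelihood; the update adds successes to α and failures to β.
Posterior: Beta(α+k, β+n−k) = Beta(4.4+51, 2.6+7) = Beta(55.4, 9.6).
Posterior mean = α/(α+β) = 55.4/65.0 = 0.8523.

0.8523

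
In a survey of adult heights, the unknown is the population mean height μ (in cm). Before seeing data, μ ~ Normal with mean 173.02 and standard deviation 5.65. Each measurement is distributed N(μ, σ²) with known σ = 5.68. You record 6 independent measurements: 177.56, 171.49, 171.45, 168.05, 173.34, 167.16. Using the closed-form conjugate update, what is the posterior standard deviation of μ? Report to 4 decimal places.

For Normal data with known variance σ², a Normal(μ₀, σ₀²) prior on μ is conjugate. Posterior precision = 1/σ₀² + n/σ²; posterior mean is the precision-weighted average of μ₀ and x̄.
σ₀² = 5.65² = 31.9225, σ² = 5.68² = 32.2624; σ² + n·σ₀² = 32.2624 + 6·31.9225 = 223.7974.
Posterior precision = 1/σ₀² + n/σ² = 1/31.9225 + 6/32.2624 = (σ² + n·σ₀²)/(σ₀²σ²) = 223.7974/(31.9225·32.2624); posterior variance σₙ² = σ₀²σ²/(σ² + n·σ₀²) = 31.9225·32.2624/223.7974 = 4.601914.
Posterior SD = √σₙ² = √(31.9225·32.2624/223.7974) = 2.1452.

2.1452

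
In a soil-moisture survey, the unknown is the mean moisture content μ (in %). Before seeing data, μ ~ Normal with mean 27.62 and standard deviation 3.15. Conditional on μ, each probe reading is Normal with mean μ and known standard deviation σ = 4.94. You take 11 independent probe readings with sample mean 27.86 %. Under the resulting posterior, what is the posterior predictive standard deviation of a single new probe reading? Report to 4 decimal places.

5.1202

For Normal data with known variance σ², a Normal(μ₀, σ₀²) prior on μ is conjugate. Posterior precision = 1/σ₀² + n/σ²; posterior mean is the precision-weighted average of μ₀ and x̄.
σ₀² = 3.15² = 9.9225, σ² = 4.94² = 24.4036; σ² + n·σ₀² = 24.4036 + 11·9.9225 = 133.5511.
Posterior precision = 1/σ₀² + n/σ² = 1/9.9225 + 11/24.4036 = (σ² + n·σ₀²)/(σ₀²σ²) = 133.5511/(9.9225·24.4036); posterior variance σₙ² = σ₀²σ²/(σ² + n·σ₀²) = 9.9225·24.4036/133.5511 = 1.813124.
Predictive variance for one new observation = σₙ² + σ² = 9.9225·24.4036/133.5511 + 24.4036 = σ²·(σ₀² + 133.5511)/133.5511 = 24.4036·143.4736/133.5511 = 26.216724; SD = √(24.4036·143.4736/133.5511) = 5.1202.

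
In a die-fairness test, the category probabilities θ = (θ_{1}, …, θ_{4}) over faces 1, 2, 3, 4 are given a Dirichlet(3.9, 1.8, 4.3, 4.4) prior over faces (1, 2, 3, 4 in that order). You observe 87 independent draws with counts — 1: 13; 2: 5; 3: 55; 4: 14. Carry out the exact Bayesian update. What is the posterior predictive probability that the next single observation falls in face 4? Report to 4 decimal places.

The Dirichlet prior is conjugate to the Multinomial likelihood: each posterior αⱼ = prior αⱼ + observed count nⱼ.
Posterior concentration: (16.9, 6.8, 59.3, 18.4), total = 101.4.
P(next = 4 | data) = α_{4}/Σα = 0.1815.

0.1815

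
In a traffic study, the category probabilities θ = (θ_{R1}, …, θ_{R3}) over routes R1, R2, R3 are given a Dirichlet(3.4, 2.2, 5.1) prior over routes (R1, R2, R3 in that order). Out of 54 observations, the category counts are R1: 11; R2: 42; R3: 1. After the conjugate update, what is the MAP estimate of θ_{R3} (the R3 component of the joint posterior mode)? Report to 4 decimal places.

The Dirichlet prior is conjugate to the Multinomial likelihood: each posterior αⱼ = prior αⱼ + observed count nⱼ.
Posterior concentration: (14.4, 44.2, 6.1), total = 64.7.
Joint mode component: (α_{R3}−1)/(Σα−K) = 5.1/61.7 = 0.0827.

0.0827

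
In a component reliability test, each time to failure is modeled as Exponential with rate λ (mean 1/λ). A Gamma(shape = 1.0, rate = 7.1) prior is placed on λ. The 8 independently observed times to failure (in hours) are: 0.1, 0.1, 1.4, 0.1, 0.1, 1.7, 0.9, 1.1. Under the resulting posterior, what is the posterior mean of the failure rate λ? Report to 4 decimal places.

0.7143

With a Gamma(shape α, rate β) prior on the exponential rate λ, the posterior after n observations with total T = Σxᵢ is Gamma(α+n, β+T).
Sum of observations T = 5.5 hours; n = 8.
Posterior: Gamma(1.0+8, 7.1+5.5) = Gamma(9.0, 12.6).
Posterior mean of λ = α/β = 9.0/12.6 = 0.7143.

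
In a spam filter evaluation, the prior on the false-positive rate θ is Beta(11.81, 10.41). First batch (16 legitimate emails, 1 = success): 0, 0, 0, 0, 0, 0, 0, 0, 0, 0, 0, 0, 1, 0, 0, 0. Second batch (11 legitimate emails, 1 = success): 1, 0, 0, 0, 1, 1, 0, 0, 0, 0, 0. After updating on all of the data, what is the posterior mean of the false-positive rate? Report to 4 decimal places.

The Beta prior is conjugate to a Binomial/Bernoulli likelihood; the update adds successes to α and failures to β.
After batch 1: Beta(11.81+1, 10.41+15) = Beta(12.81, 25.41).
After batch 2: Beta(12.81+3, 25.41+8) = Beta(15.81, 33.41).
Posterior mean = α/(α+β) = 15.81/49.22 = 0.3212.

0.3212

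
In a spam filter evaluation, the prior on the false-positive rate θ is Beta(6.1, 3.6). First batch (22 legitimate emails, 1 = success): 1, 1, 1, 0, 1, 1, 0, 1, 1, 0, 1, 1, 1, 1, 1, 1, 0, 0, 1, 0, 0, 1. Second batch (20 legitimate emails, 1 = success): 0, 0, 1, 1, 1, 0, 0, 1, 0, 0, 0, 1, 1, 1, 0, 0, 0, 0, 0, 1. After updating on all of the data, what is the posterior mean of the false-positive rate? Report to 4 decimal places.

The Beta prior is conjugate to a Binomial/Bernoulli likelihood; the update adds successes to α and failures to β.
After batch 1: Beta(6.1+15, 3.6+7) = Beta(21.1, 10.6).
After batch 2: Beta(21.1+8, 10.6+12) = Beta(29.1, 22.6).
Posterior mean = α/(α+β) = 29.1/51.7 = 0.5629.

0.5629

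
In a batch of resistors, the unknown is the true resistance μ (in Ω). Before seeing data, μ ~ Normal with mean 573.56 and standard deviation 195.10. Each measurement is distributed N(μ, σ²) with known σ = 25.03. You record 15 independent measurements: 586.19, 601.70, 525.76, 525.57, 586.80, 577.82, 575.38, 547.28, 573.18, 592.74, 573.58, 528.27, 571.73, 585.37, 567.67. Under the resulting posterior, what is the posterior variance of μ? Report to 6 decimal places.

For Normal data with known variance σ², a Normal(μ₀, σ₀²) prior on μ is conjugate. Posterior precision = 1/σ₀² + n/σ²; posterior mean is the precision-weighted average of μ₀ and x̄.
σ₀² = 195.10² = 38064.01, σ² = 25.03² = 626.5009; σ² + n·σ₀² = 626.5009 + 15·38064.01 = 571586.6509.
Posterior precision = 1/σ₀² + n/σ² = 1/38064.01 + 15/626.5009 = (σ² + n·σ₀²)/(σ₀²σ²) = 571586.6509/(38064.01·626.5009); posterior variance σₙ² = σ₀²σ²/(σ² + n·σ₀²) = 38064.01·626.5009/571586.6509 = 41.720947.

41.720947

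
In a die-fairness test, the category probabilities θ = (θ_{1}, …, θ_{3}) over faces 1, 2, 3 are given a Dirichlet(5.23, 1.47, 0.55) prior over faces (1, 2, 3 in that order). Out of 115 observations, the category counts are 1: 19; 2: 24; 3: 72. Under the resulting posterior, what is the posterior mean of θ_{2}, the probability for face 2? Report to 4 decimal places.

The Dirichlet prior is conjugate to the Multinomial likelihood: each posterior αⱼ = prior αⱼ + observed count nⱼ.
Posterior concentration: (24.23, 25.47, 72.55), total = 122.25.
E[θ_{2}|data] = α_{2}/Σα = 25.47/122.25 = 0.2083.

0.2083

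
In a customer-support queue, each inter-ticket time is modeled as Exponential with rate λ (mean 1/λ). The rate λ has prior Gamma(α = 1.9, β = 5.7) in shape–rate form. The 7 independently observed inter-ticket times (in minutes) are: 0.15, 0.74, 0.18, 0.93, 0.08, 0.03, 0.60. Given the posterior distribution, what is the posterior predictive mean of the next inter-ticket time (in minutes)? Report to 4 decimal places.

1.0646

With a Gamma(shape α, rate β) prior on the exponential rate λ, the posterior after n observations with total T = Σxᵢ is Gamma(α+n, β+T).
Sum of observations T = 2.71 minutes; n = 7.
Posterior: Gamma(1.9+7, 5.7+2.71) = Gamma(8.9, 8.41).
The predictive distribution for the next observation is Lomax; its mean is β/(α−1) = 8.41/7.9 = 1.0646.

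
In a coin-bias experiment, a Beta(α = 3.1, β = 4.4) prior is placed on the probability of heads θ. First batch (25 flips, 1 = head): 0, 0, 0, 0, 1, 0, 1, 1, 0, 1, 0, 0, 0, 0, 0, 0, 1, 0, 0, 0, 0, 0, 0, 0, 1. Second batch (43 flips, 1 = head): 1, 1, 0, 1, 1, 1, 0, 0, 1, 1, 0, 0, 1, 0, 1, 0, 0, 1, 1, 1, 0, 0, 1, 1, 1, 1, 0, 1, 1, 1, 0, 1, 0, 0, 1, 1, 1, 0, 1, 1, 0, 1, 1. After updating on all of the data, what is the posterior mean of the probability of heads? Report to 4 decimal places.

The Beta prior is conjugate to a Binomial/Bernoulli likelihood; the update adds successes to α and failures to β.
After batch 1: Beta(3.1+6, 4.4+19) = Beta(9.1, 23.4).
After batch 2: Beta(9.1+27, 23.4+16) = Beta(36.1, 39.4).
Posterior mean = α/(α+β) = 36.1/75.5 = 0.4781.

0.4781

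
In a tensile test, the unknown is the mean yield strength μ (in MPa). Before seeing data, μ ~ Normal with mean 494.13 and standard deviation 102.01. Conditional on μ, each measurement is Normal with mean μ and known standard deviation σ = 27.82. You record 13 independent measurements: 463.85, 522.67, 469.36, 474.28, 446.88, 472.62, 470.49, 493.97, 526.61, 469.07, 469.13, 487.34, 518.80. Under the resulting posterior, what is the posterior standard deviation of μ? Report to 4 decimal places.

7.6939

For Normal data with known variance σ², a Normal(μ₀, σ₀²) prior on μ is conjugate. Posterior precision = 1/σ₀² + n/σ²; posterior mean is the precision-weighted average of μ₀ and x̄.
σ₀² = 102.01² = 10406.0401, σ² = 27.82² = 773.9524; σ² + n·σ₀² = 773.9524 + 13·10406.0401 = 136052.4737.
Posterior precision = 1/σ₀² + n/σ² = 1/10406.0401 + 13/773.9524 = (σ² + n·σ₀²)/(σ₀²σ²) = 136052.4737/(10406.0401·773.9524); posterior variance σₙ² = σ₀²σ²/(σ² + n·σ₀²) = 10406.0401·773.9524/136052.4737 = 59.196128.
Posterior SD = √σₙ² = √(10406.0401·773.9524/136052.4737) = 7.6939.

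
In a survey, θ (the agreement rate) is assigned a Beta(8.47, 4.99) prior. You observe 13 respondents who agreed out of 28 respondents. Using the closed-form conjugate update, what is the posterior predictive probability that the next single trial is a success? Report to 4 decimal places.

0.5178

The Beta prior is conjugate to a Binomial/Bernoulli likelihood; the update adds successes to α and failures to β.
Posterior: Beta(α+k, β+n−k) = Beta(8.47+13, 4.99+15) = Beta(21.47, 19.99).
For a single future Bernoulli trial, P(success | data) = α/(α+β) = 0.5178.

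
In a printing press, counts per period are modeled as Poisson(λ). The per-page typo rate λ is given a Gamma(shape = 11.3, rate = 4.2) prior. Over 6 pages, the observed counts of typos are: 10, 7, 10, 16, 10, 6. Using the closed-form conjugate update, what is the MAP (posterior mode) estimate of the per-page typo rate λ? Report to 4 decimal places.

6.7941

With a Gamma(shape α, rate β) prior, the Poisson likelihood is conjugate: the posterior is Gamma(α + ΣXᵢ, β + n).
Sum of counts S = 59 over n = 6 pages.
Posterior: Gamma(α+S, β+n) = Gamma(11.3+59, 4.2+6) = Gamma(70.3, 10.2).
Mode of Gamma(α,β) for α≥1 is (α−1)/β = 69.3/10.2 = 6.7941.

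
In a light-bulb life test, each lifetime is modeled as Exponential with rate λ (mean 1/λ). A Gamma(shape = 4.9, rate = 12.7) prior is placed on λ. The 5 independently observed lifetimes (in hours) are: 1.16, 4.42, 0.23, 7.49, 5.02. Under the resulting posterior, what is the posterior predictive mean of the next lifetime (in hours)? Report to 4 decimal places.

With a Gamma(shape α, rate β) prior on the exponential rate λ, the posterior after n observations with total T = Σxᵢ is Gamma(α+n, β+T).
Sum of observations T = 18.32 hours; n = 5.
Posterior: Gamma(4.9+5, 12.7+18.32) = Gamma(9.9, 31.02).
The predictive distribution for the next observation is Lomax; its mean is β/(α−1) = 31.02/8.9 = 3.4854.

3.4854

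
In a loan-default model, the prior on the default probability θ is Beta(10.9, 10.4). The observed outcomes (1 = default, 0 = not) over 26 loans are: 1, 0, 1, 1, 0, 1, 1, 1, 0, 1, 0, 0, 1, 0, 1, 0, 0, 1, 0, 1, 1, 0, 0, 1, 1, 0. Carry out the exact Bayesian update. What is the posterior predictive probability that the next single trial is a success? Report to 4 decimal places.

The Beta prior is conjugate to a Binomial/Bernoulli likelihood; the update adds successes to α and failures to β.
Posterior: Beta(α+k, β+n−k) = Beta(10.9+14, 10.4+12) = Beta(24.9, 22.4).
For a single future Bernoulli trial, P(success | data) = α/(α+β) = 0.5264.

0.5264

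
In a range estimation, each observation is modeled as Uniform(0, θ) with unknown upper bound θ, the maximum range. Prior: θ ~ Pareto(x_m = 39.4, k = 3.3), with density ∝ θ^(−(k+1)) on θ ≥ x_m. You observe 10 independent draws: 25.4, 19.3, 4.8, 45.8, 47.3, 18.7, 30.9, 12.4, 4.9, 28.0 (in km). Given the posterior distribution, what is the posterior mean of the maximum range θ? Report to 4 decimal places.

51.1455

A Pareto(scale x_m, shape k) prior on the upper bound θ of Uniform(0, θ) is conjugate: posterior is Pareto(max(x_m, max xᵢ), k + n).
Sample maximum = 47.3; prior scale x_m = 39.4 → posterior scale = max = 47.3.
Posterior shape = 3.3 + 10 = 13.3.
E[θ|data] = k·x_m/(k−1) = 13.3·47.3/12.3 = 51.1455.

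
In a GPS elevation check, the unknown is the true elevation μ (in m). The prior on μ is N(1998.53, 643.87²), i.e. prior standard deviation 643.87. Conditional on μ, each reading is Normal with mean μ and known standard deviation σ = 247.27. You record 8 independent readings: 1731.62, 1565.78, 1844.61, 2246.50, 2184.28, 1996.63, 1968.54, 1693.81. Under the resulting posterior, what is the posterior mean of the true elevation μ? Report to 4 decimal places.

1905.6829

For Normal data with known variance σ², a Normal(μ₀, σ₀²) prior on μ is conjugate. Posterior precision = 1/σ₀² + n/σ²; posterior mean is the precision-weighted average of μ₀ and x̄.
Σxᵢ = 1731.62 + 1565.78 + 1844.61 + 2246.50 + 2184.28 + 1996.63 + 1968.54 + 1693.81 = 15231.77, so n·x̄ = 15231.77.
σ₀² = 643.87² = 414568.5769, σ² = 247.27² = 61142.4529; σ² + n·σ₀² = 61142.4529 + 8·414568.5769 = 3377691.0681.
Posterior mean = (μ₀/σ₀² + n·x̄/σ²)/(1/σ₀² + n/σ²) = (σ²·μ₀ + σ₀²·n·x̄)/(σ² + n·σ₀²) = (61142.4529·1998.53 + 414568.5769·15231.77)/3377691.0681 = 6436808238.96235/3377691.0681 = 1905.6829.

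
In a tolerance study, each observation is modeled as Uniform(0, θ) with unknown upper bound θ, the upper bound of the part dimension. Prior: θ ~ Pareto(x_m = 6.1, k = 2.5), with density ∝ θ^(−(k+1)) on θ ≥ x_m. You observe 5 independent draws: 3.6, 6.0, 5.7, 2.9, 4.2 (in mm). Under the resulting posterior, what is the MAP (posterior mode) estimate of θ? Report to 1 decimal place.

6.1

A Pareto(scale x_m, shape k) prior on the upper bound θ of Uniform(0, θ) is conjugate: posterior is Pareto(max(x_m, max xᵢ), k + n).
Sample maximum = 6.0; prior scale x_m = 6.1 → posterior scale = max = 6.1.
Posterior shape = 2.5 + 5 = 7.5.
The Pareto density is decreasing on [x_m, ∞), so the mode is x_m = 6.1.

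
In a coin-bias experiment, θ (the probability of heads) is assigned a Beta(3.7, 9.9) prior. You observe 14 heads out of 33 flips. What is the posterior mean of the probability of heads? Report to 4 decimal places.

The Beta prior is conjugate to a Binomial/Bernoulli likelihood; the update adds successes to α and failures to β.
Posterior: Beta(α+k, β+n−k) = Beta(3.7+14, 9.9+19) = Beta(17.7, 28.9).
Posterior mean = α/(α+β) = 17.7/46.6 = 0.3798.

0.3798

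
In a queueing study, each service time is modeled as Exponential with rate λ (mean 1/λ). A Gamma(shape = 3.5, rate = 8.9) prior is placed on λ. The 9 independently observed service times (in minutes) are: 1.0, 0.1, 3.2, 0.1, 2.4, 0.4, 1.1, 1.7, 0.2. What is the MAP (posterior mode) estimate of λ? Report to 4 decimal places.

With a Gamma(shape α, rate β) prior on the exponential rate λ, the posterior after n observations with total T = Σxᵢ is Gamma(α+n, β+T).
Sum of observations T = 10.2 minutes; n = 9.
Posterior: Gamma(3.5+9, 8.9+10.2) = Gamma(12.5, 19.1).
Mode = (α−1)/β = 0.6021.

0.6021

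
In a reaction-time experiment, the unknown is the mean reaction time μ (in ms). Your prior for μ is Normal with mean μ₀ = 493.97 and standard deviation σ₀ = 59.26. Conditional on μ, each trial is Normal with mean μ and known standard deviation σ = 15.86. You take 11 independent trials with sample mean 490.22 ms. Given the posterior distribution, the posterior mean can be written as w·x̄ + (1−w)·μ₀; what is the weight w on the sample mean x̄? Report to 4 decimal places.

For Normal data with known variance σ², a Normal(μ₀, σ₀²) prior on μ is conjugate. Posterior precision = 1/σ₀² + n/σ²; posterior mean is the precision-weighted average of μ₀ and x̄.
σ₀² = 59.26² = 3511.7476, σ² = 15.86² = 251.5396. Prior precision 1/σ₀² = 1/3511.7476; data precision n/σ² = 11/251.5396.
w = (n/σ²)/(1/σ₀² + n/σ²) = n·σ₀²/(σ² + n·σ₀²) = 11·3511.7476/(251.5396 + 11·3511.7476) = 38629.2236/38880.7632 = 0.9935.

0.9935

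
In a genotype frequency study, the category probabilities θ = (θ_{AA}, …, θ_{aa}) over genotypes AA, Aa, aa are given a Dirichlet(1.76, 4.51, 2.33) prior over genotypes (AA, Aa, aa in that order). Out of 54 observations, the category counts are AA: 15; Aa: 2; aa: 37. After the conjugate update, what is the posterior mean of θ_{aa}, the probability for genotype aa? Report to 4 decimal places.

0.6283

The Dirichlet prior is conjugate to the Multinomial likelihood: each posterior αⱼ = prior αⱼ + observed count nⱼ.
Posterior concentration: (16.76, 6.51, 39.33), total = 62.60.
E[θ_{aa}|data] = α_{aa}/Σα = 39.33/62.60 = 0.6283.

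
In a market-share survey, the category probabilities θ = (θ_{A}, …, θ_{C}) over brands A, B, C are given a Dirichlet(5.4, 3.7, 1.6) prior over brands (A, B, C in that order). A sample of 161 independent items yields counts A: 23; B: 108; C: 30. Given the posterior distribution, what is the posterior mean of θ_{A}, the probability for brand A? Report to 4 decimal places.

0.1654

The Dirichlet prior is conjugate to the Multinomial likelihood: each posterior αⱼ = prior αⱼ + observed count nⱼ.
Posterior concentration: (28.4, 111.7, 31.6), total = 171.7.
E[θ_{A}|data] = α_{A}/Σα = 28.4/171.7 = 0.1654.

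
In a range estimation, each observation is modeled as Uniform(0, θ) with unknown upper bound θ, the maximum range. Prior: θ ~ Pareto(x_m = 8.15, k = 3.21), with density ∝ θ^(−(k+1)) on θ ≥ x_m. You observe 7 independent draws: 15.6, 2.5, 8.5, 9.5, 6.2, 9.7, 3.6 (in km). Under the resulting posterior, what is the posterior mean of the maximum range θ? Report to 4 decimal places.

A Pareto(scale x_m, shape k) prior on the upper bound θ of Uniform(0, θ) is conjugate: posterior is Pareto(max(x_m, max xᵢ), k + n).
Sample maximum = 15.6; prior scale x_m = 8.15 → posterior scale = max = 15.60.
Posterior shape = 3.21 + 7 = 10.21.
E[θ|data] = k·x_m/(k−1) = 10.21·15.60/9.21 = 17.2938.

17.2938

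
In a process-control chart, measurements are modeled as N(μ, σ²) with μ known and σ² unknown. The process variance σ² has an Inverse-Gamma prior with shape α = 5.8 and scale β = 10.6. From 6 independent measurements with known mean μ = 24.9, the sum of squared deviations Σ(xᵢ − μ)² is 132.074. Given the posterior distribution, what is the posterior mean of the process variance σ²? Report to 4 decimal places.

9.8253

With known mean μ and an Inverse-Gamma(α, β) prior on σ², the Normal likelihood is conjugate: posterior is Inv-Gamma(α + n/2, β + Σ(xᵢ−μ)²/2).
Posterior: Inv-Gamma(5.8 + 6/2, 10.6 + 132.074/2) = Inv-Gamma(8.80, 76.6370).
E[σ²|data] = β/(α−1) = 76.6370/7.80 = 9.8253.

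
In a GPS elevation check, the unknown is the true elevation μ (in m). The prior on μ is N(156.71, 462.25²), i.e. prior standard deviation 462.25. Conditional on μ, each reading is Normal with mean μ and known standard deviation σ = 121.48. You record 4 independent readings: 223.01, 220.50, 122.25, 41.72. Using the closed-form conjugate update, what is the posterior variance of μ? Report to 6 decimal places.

3626.727939

For Normal data with known variance σ², a Normal(μ₀, σ₀²) prior on μ is conjugate. Posterior precision = 1/σ₀² + n/σ²; posterior mean is the precision-weighted average of μ₀ and x̄.
σ₀² = 462.25² = 213675.0625, σ² = 121.48² = 14757.3904; σ² + n·σ₀² = 14757.3904 + 4·213675.0625 = 869457.6404.
Posterior precision = 1/σ₀² + n/σ² = 1/213675.0625 + 4/14757.3904 = (σ² + n·σ₀²)/(σ₀²σ²) = 869457.6404/(213675.0625·14757.3904); posterior variance σₙ² = σ₀²σ²/(σ² + n·σ₀²) = 213675.0625·14757.3904/869457.6404 = 3626.727939.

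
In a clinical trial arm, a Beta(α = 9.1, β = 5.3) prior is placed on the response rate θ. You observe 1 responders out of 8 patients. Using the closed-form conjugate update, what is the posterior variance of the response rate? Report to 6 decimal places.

The Beta prior is conjugate to a Binomial/Bernoulli likelihood; the update adds successes to α and failures to β.
Posterior: Beta(α+k, β+n−k) = Beta(9.1+1, 5.3+7) = Beta(10.1, 12.3).
Var = αβ/((α+β)²(α+β+1)) = 10.1·12.3/(22.4²·23.4) = 0.010581.

0.010581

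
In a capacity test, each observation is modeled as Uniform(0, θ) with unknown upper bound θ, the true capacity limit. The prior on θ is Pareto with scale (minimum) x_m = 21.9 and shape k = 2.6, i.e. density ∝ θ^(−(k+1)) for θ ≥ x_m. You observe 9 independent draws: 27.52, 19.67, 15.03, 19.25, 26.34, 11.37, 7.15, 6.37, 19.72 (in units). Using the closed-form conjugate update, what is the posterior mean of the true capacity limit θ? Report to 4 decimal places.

30.1162

A Pareto(scale x_m, shape k) prior on the upper bound θ of Uniform(0, θ) is conjugate: posterior is Pareto(max(x_m, max xᵢ), k + n).
Sample maximum = 27.52; prior scale x_m = 21.9 → posterior scale = max = 27.52.
Posterior shape = 2.6 + 9 = 11.6.
E[θ|data] = k·x_m/(k−1) = 11.6·27.52/10.6 = 30.1162.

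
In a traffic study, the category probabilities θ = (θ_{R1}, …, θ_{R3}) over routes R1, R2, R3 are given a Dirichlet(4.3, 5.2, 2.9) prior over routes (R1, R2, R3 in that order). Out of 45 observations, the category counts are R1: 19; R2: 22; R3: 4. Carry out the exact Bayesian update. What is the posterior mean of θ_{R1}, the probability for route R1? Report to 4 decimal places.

0.4059

The Dirichlet prior is conjugate to the Multinomial likelihood: each posterior αⱼ = prior αⱼ + observed count nⱼ.
Posterior concentration: (23.3, 27.2, 6.9), total = 57.4.
E[θ_{R1}|data] = α_{R1}/Σα = 23.3/57.4 = 0.4059.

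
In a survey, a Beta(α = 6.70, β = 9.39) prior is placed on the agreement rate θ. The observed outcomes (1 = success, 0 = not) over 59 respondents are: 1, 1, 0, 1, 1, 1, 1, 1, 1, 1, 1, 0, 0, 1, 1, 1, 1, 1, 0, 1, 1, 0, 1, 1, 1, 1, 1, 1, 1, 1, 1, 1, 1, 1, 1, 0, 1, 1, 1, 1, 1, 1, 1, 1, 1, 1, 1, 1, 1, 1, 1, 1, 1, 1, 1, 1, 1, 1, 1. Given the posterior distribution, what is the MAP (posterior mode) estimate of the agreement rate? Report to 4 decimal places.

The Beta prior is conjugate to a Binomial/Bernoulli likelihood; the update adds successes to α and failures to β.
Posterior: Beta(α+k, β+n−k) = Beta(6.70+53, 9.39+6) = Beta(59.70, 15.39).
Mode of Beta(a,b) for a,b>1 is (a−1)/(a+b−2) = 58.70/73.09 = 0.8031.

0.8031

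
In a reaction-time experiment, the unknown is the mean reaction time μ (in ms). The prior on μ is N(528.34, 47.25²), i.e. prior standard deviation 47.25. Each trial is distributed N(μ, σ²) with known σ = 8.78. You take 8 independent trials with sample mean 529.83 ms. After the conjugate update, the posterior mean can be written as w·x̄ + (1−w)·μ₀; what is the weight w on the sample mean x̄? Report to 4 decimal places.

For Normal data with known variance σ², a Normal(μ₀, σ₀²) prior on μ is conjugate. Posterior precision = 1/σ₀² + n/σ²; posterior mean is the precision-weighted average of μ₀ and x̄.
σ₀² = 47.25² = 2232.5625, σ² = 8.78² = 77.0884. Prior precision 1/σ₀² = 1/2232.5625; data precision n/σ² = 8/77.0884.
w = (n/σ²)/(1/σ₀² + n/σ²) = n·σ₀²/(σ² + n·σ₀²) = 8·2232.5625/(77.0884 + 8·2232.5625) = 17860.5/17937.5884 = 0.9957.

0.9957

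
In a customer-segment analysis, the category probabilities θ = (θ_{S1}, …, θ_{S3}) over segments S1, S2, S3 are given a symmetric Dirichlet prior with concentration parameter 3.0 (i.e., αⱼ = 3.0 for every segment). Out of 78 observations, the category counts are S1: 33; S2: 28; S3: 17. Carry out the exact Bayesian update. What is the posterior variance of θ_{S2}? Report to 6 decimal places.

0.002606

The Dirichlet prior is conjugate to the Multinomial likelihood: each posterior αⱼ = prior αⱼ + observed count nⱼ.
Posterior concentration: (36.0, 31.0, 20.0), total = 87.0.
Var[θ_j] = α_j(Σα−α_j)/((Σα)²(Σα+1)) = 31.0·56.0/(87.0²·88.0) = 0.002606.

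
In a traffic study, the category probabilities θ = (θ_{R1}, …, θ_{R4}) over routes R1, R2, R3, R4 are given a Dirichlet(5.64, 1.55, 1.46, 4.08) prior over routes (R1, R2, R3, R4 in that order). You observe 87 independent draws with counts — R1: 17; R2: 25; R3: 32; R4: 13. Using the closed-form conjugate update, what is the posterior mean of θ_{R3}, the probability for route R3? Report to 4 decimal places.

0.3355

The Dirichlet prior is conjugate to the Multinomial likelihood: each posterior αⱼ = prior αⱼ + observed count nⱼ.
Posterior concentration: (22.64, 26.55, 33.46, 17.08), total = 99.73.
E[θ_{R3}|data] = α_{R3}/Σα = 33.46/99.73 = 0.3355.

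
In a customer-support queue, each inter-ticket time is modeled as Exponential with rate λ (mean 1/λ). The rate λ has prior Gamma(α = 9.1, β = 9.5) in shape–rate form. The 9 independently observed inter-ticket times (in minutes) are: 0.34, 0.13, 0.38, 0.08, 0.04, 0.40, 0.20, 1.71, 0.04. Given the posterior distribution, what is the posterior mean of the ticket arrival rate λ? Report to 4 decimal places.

1.4119

With a Gamma(shape α, rate β) prior on the exponential rate λ, the posterior after n observations with total T = Σxᵢ is Gamma(α+n, β+T).
Sum of observations T = 3.32 minutes; n = 9.
Posterior: Gamma(9.1+9, 9.5+3.32) = Gamma(18.1, 12.82).
Posterior mean of λ = α/β = 18.1/12.82 = 1.4119.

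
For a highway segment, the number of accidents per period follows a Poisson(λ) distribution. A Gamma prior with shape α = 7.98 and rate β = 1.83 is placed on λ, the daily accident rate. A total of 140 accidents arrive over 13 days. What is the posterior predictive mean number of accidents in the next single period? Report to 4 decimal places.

With a Gamma(shape α, rate β) prior, the Poisson likelihood is conjugate: the posterior is Gamma(α + ΣXᵢ, β + n).
Posterior: Gamma(α+S, β+n) = Gamma(7.98+140, 1.83+13) = Gamma(147.98, 14.83).
The predictive distribution for one future period is NegBinom with mean α/β = 9.9784.

9.9784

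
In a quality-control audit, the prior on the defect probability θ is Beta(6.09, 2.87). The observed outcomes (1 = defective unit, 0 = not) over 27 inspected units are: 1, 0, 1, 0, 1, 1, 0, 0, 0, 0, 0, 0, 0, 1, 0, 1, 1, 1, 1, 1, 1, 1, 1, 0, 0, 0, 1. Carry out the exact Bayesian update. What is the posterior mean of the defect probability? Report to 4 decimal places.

The Beta prior is conjugate to a Binomial/Bernoulli likelihood; the update adds successes to α and failures to β.
Posterior: Beta(α+k, β+n−k) = Beta(6.09+14, 2.87+13) = Beta(20.09, 15.87).
Posterior mean = α/(α+β) = 20.09/35.96 = 0.5587.

0.5587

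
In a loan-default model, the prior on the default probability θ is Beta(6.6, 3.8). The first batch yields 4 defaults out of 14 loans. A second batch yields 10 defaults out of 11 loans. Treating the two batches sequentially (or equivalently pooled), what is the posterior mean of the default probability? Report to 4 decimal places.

0.5819

The Beta prior is conjugate to a Binomial/Bernoulli likelihood; the update adds successes to α and failures to β.
After batch 1: Beta(6.6+4, 3.8+10) = Beta(10.6, 13.8).
After batch 2: Beta(10.6+10, 13.8+1) = Beta(20.6, 14.8).
Posterior mean = α/(α+β) = 20.6/35.4 = 0.5819.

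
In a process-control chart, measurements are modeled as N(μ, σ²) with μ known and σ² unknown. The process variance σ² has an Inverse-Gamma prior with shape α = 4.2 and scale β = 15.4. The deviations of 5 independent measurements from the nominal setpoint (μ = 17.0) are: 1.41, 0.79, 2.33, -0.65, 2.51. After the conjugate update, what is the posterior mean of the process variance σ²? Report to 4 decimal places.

With known mean μ and an Inverse-Gamma(α, β) prior on σ², the Normal likelihood is conjugate: posterior is Inv-Gamma(α + n/2, β + Σ(xᵢ−μ)²/2).
Σ(xᵢ−μ)² = (1.41)² + (0.79)² + (2.33)² + (-0.65)² + (2.51)² = 14.7637.
Posterior: Inv-Gamma(4.2 + 5/2, 15.4 + 14.7637/2) = Inv-Gamma(6.70, 22.78185).
E[σ²|data] = β/(α−1) = 22.78185/5.70 = 3.9968.

3.9968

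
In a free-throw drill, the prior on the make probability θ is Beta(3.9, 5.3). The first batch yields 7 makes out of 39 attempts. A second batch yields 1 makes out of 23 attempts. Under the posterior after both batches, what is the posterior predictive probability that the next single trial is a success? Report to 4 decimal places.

The Beta prior is conjugate to a Binomial/Bernoulli likelihood; the update adds successes to α and failures to β.
After batch 1: Beta(3.9+7, 5.3+32) = Beta(10.9, 37.3).
After batch 2: Beta(10.9+1, 37.3+22) = Beta(11.9, 59.3).
For a single future Bernoulli trial, P(success | data) = α/(α+β) = 0.1671.

0.1671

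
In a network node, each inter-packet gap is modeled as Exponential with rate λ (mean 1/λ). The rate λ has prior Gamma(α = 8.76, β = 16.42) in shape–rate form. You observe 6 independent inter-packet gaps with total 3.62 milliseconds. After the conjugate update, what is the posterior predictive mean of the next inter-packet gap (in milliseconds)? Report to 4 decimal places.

1.4564

With a Gamma(shape α, rate β) prior on the exponential rate λ, the posterior after n observations with total T = Σxᵢ is Gamma(α+n, β+T).
Posterior: Gamma(8.76+6, 16.42+3.62) = Gamma(14.76, 20.04).
The predictive distribution for the next observation is Lomax; its mean is β/(α−1) = 20.04/13.76 = 1.4564.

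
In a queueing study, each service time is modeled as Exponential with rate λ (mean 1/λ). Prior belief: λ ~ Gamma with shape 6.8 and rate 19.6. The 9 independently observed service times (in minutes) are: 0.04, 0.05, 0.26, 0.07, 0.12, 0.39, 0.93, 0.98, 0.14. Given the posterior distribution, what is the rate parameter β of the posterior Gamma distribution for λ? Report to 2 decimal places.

22.58

With a Gamma(shape α, rate β) prior on the exponential rate λ, the posterior after n observations with total T = Σxᵢ is Gamma(α+n, β+T).
Sum of observations T = 2.98 minutes; n = 9.
Posterior: Gamma(6.8+9, 19.6+2.98) = Gamma(15.8, 22.58).
Posterior β = 22.58.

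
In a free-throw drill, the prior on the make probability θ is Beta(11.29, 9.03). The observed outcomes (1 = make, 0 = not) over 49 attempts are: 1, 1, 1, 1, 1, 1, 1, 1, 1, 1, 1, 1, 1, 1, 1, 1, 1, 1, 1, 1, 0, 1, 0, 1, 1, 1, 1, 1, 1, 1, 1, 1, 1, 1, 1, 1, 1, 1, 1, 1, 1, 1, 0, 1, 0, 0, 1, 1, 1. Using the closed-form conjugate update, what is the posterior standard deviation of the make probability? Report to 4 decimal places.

0.0479

The Beta prior is conjugate to a Binomial/Bernoulli likelihood; the update adds successes to α and failures to β.
Posterior: Beta(α+k, β+n−k) = Beta(11.29+44, 9.03+5) = Beta(55.29, 14.03).
Var = αβ/((α+β)²(α+β+1)) = 55.29·14.03/(69.32²·70.32) = 0.00229566; SD = √0.00229566 = 0.0479.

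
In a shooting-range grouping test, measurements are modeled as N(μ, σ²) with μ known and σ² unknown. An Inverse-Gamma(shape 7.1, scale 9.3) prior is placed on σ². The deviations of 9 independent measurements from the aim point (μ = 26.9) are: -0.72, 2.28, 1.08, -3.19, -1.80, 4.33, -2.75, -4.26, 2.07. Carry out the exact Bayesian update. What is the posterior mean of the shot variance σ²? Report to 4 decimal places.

With known mean μ and an Inverse-Gamma(α, β) prior on σ², the Normal likelihood is conjugate: posterior is Inv-Gamma(α + n/2, β + Σ(xᵢ−μ)²/2).
Σ(xᵢ−μ)² = (-0.72)² + (2.28)² + (1.08)² + (-3.19)² + (-1.80)² + (4.33)² + (-2.75)² + (-4.26)² + (2.07)² = 69.0432.
Posterior: Inv-Gamma(7.1 + 9/2, 9.3 + 69.0432/2) = Inv-Gamma(11.60, 43.82160).
E[σ²|data] = β/(α−1) = 43.82160/10.60 = 4.1341.

4.1341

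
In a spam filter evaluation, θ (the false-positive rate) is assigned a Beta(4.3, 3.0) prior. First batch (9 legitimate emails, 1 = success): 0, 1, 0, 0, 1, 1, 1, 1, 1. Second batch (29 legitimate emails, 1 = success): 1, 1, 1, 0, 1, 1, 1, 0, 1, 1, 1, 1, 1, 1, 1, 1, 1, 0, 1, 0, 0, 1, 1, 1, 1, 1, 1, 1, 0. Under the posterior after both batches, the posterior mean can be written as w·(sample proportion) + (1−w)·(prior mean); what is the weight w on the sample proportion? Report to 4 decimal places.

0.8389

The Beta prior is conjugate to a Binomial/Bernoulli likelihood; the update adds successes to α and failures to β.
Total number of legitimate emails: n = 9 + 29 = 38.
Posterior mean = (α₀+k)/(α₀+β₀+n) = [n/(α₀+β₀+n)]·(k/n) + [(α₀+β₀)/(α₀+β₀+n)]·α₀/(α₀+β₀), so only n and the prior enter the weight.
The weight on the data is w = n/(α₀+β₀+n) = 38/(4.3+3.0+38) = 38/45.3 = 0.8389.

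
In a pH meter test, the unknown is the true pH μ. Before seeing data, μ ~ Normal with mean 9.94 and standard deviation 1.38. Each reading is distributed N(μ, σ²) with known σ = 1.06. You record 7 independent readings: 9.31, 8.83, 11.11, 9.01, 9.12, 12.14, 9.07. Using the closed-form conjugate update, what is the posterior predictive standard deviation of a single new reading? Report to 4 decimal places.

For Normal data with known variance σ², a Normal(μ₀, σ₀²) prior on μ is conjugate. Posterior precision = 1/σ₀² + n/σ²; posterior mean is the precision-weighted average of μ₀ and x̄.
σ₀² = 1.38² = 1.9044, σ² = 1.06² = 1.1236; σ² + n·σ₀² = 1.1236 + 7·1.9044 = 14.4544.
Posterior precision = 1/σ₀² + n/σ² = 1/1.9044 + 7/1.1236 = (σ² + n·σ₀²)/(σ₀²σ²) = 14.4544/(1.9044·1.1236); posterior variance σₙ² = σ₀²σ²/(σ² + n·σ₀²) = 1.9044·1.1236/14.4544 = 0.148037.
Predictive variance for one new observation = σₙ² + σ² = 1.9044·1.1236/14.4544 + 1.1236 = σ²·(σ₀² + 14.4544)/14.4544 = 1.1236·16.3588/14.4544 = 1.271637; SD = √(1.1236·16.3588/14.4544) = 1.1277.

1.1277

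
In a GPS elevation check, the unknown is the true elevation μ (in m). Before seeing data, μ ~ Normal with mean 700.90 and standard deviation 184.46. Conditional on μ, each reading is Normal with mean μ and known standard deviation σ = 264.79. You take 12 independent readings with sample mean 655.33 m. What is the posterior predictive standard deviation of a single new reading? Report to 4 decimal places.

274.0443

For Normal data with known variance σ², a Normal(μ₀, σ₀²) prior on μ is conjugate. Posterior precision = 1/σ₀² + n/σ²; posterior mean is the precision-weighted average of μ₀ and x̄.
σ₀² = 184.46² = 34025.4916, σ² = 264.79² = 70113.7441; σ² + n·σ₀² = 70113.7441 + 12·34025.4916 = 478419.6433.
Posterior precision = 1/σ₀² + n/σ² = 1/34025.4916 + 12/70113.7441 = (σ² + n·σ₀²)/(σ₀²σ²) = 478419.6433/(34025.4916·70113.7441); posterior variance σₙ² = σ₀²σ²/(σ² + n·σ₀²) = 34025.4916·70113.7441/478419.6433 = 4986.531478.
Predictive variance for one new observation = σₙ² + σ² = 34025.4916·70113.7441/478419.6433 + 70113.7441 = σ²·(σ₀² + 478419.6433)/478419.6433 = 70113.7441·512445.1349/478419.6433 = 75100.275578; SD = √(70113.7441·512445.1349/478419.6433) = 274.0443.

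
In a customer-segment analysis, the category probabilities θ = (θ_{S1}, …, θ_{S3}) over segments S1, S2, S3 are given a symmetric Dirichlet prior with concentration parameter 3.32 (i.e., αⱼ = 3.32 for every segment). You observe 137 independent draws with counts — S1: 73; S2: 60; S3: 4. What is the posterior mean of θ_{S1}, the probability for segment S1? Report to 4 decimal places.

0.5193

The Dirichlet prior is conjugate to the Multinomial likelihood: each posterior αⱼ = prior αⱼ + observed count nⱼ.
Posterior concentration: (76.32, 63.32, 7.32), total = 146.96.
E[θ_{S1}|data] = α_{S1}/Σα = 76.32/146.96 = 0.5193.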